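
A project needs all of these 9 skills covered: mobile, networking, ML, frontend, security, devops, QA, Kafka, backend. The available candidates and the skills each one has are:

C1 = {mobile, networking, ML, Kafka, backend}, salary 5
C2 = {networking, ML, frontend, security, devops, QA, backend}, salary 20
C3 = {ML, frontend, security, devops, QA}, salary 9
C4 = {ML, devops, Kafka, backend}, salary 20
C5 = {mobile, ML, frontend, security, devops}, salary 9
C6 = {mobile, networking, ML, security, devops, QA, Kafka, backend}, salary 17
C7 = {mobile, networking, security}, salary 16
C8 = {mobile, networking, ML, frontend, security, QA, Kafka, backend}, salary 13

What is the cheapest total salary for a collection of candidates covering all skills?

C1, C3 cover every skill at salary 5 + 9 = 14.
Any cover uses at least 2 candidates; among all covering selections none totals below 14.

14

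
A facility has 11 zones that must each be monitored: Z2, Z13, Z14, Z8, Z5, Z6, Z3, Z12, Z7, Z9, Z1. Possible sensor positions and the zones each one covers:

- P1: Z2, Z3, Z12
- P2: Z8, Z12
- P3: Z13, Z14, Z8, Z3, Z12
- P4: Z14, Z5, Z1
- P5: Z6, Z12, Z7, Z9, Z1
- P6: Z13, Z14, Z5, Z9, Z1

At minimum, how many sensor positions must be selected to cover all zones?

4

P1, P2, P5, P6 together cover {Z2, Z13, Z14, Z8, Z5, Z6, Z3, Z12, Z7, Z9, Z1} — every zone.
No 3 of the 6 sensor positions cover everything (all 20 triples fall short), so 4 is minimum.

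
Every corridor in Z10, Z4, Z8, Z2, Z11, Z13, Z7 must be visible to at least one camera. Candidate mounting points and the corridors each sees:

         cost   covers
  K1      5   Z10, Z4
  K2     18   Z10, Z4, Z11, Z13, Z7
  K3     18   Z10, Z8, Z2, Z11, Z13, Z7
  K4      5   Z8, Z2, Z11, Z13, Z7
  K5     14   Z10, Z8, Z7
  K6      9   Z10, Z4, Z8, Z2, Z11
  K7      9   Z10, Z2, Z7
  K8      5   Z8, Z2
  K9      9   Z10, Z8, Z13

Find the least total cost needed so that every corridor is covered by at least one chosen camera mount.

K1, K4 cover every corridor at cost 5 + 5 = 10.
Any cover uses at least 2 camera mounts; among all covering selections none totals below 10.

10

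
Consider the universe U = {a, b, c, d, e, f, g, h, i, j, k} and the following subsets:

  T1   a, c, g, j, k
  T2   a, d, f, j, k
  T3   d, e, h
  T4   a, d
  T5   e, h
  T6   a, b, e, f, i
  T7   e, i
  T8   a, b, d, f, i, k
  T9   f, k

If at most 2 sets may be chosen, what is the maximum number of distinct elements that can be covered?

Choosing T1, T6 covers {a, b, c, e, f, g, i, j, k} — 9 elements.
No choice of 2 sets does better; here d, h are left uncovered.

9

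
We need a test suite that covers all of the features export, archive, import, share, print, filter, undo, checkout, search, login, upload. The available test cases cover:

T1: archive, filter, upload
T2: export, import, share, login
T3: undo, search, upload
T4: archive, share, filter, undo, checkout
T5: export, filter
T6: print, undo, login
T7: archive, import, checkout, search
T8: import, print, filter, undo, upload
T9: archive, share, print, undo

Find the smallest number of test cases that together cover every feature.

3

T2, T7, T8 together cover {export, archive, import, share, print, filter, undo, checkout, search, login, upload} — every feature.
No 2 of the 9 test cases cover everything (all 36 pairs fall short), so 3 is minimum.
Greedy (largest uncovered first) would take T4, T2, T3, T6 — 4 test cases — but 3 suffice.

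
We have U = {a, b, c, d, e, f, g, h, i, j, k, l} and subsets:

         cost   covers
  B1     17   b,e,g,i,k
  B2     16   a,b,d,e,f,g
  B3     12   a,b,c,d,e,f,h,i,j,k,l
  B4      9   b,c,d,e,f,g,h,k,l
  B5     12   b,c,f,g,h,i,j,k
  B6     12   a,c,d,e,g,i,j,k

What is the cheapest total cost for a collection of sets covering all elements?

B3, B4 cover every element at cost 12 + 9 = 21.
Any cover uses at least 2 sets; among all covering selections none totals below 21.

21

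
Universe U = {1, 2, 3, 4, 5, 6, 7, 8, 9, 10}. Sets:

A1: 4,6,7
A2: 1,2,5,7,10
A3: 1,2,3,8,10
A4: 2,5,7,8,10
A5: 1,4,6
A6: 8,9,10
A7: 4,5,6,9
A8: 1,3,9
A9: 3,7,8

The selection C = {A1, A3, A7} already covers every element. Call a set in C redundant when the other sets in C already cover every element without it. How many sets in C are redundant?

0

Drop A1: 7 uncovered — not redundant.
Drop A3: 1, 2, 3, 8, … uncovered — not redundant.
Drop A7: 5, 9 uncovered — not redundant.
None of the sets in C is redundant.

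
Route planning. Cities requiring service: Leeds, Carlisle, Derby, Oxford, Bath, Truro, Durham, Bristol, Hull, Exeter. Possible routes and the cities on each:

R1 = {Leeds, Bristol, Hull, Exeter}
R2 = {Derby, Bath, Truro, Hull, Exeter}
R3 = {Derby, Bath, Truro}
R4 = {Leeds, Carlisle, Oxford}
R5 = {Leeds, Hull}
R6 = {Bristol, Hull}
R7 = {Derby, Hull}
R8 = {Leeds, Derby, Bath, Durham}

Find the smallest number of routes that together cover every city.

R1, R2, R4, R8 together cover {Leeds, Carlisle, Derby, Oxford, Bath, Truro, Durham, Bristol, Hull, Exeter} — every city.
No 3 of the 8 routes cover everything (all 56 triples fall short), so 4 is minimum.

4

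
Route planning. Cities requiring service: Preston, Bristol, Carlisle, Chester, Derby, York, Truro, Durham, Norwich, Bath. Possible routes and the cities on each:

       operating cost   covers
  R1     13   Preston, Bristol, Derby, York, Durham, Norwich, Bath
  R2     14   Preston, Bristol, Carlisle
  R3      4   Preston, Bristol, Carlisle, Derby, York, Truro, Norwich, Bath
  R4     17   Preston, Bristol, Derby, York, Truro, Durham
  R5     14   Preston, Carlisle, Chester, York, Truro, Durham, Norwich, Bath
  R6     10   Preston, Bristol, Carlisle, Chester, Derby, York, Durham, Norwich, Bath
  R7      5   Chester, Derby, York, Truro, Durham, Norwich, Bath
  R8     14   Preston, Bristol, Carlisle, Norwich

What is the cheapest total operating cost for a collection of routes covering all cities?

R3, R7 cover every city at operating cost 4 + 5 = 9.
Any cover uses at least 2 routes; among all covering selections none totals below 9.

9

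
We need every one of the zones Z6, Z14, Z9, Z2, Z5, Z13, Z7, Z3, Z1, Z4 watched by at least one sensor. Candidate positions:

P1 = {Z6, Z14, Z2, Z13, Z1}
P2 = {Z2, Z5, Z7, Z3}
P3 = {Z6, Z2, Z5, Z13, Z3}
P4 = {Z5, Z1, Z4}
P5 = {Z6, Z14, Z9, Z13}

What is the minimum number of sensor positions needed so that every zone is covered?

P2, P4, P5 together cover {Z6, Z14, Z9, Z2, Z5, Z13, Z7, Z3, Z1, Z4} — every zone.
No 2 of the 5 sensor positions cover everything (all 10 pairs fall short), so 3 is minimum.
Greedy (largest uncovered first) would take P1, P2, P4, P5 — 4 sensor positions — but 3 suffice.

3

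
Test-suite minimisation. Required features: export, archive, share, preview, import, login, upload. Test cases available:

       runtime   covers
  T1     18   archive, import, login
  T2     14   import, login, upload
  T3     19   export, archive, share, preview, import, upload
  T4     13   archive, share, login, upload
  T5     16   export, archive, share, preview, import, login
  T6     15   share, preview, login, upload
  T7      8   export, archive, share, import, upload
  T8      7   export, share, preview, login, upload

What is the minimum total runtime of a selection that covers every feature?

T7, T8 cover every feature at runtime 8 + 7 = 15.
Any cover uses at least 2 test cases; among all covering selections none totals below 15.

15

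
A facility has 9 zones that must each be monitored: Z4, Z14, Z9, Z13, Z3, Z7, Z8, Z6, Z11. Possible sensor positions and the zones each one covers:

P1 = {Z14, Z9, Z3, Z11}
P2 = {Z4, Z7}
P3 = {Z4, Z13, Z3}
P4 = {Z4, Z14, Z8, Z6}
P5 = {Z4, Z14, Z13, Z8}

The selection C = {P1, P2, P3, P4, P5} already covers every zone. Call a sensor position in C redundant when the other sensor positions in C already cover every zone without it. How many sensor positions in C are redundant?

2

Drop P1: Z9, Z11 uncovered — not redundant.
Drop P2: Z7 uncovered — not redundant.
Drop P3: the rest still cover every zone — redundant.
Drop P4: Z6 uncovered — not redundant.
Drop P5: the rest still cover every zone — redundant.
2 redundant: P3, P5.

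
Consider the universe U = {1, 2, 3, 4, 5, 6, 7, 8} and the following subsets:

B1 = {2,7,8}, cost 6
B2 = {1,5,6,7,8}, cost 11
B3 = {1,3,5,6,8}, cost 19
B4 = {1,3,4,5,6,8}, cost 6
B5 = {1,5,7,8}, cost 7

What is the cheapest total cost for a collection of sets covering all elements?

B1, B4 cover every element at cost 6 + 6 = 12.
Any cover uses at least 2 sets; among all covering selections none totals below 12.

12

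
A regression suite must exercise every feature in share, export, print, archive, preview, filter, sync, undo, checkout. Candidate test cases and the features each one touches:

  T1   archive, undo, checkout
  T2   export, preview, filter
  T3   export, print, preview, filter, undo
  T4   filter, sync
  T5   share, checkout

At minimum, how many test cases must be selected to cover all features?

4

T1, T3, T4, T5 together cover {share, export, print, archive, preview, filter, sync, undo, checkout} — every feature.
No 3 of the 5 test cases cover everything (all 10 triples fall short), so 4 is minimum.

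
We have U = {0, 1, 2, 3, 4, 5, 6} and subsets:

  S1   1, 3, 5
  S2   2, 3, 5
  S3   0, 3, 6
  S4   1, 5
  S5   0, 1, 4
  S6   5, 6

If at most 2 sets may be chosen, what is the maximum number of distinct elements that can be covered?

Choosing S2, S5 covers {0, 1, 2, 3, 4, 5} — 6 elements.
No choice of 2 sets does better; here 6 is left uncovered.

6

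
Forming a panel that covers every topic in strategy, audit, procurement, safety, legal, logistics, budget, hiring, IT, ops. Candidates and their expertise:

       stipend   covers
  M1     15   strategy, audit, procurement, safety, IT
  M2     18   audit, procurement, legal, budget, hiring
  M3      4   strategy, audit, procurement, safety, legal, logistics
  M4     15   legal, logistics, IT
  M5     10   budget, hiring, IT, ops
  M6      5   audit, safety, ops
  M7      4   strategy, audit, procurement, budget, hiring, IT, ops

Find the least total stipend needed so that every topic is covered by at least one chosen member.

M3, M7 cover every topic at stipend 4 + 4 = 8.
Any cover uses at least 2 members; among all covering selections none totals below 8.

8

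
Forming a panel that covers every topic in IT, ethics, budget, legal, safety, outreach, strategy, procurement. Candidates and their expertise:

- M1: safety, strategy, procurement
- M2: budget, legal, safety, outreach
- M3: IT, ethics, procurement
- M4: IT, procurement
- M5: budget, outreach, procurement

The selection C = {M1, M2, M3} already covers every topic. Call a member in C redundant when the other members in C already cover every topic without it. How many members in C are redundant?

0

Drop M1: strategy uncovered — not redundant.
Drop M2: budget, legal, outreach uncovered — not redundant.
Drop M3: IT, ethics uncovered — not redundant.
None of the members in C is redundant.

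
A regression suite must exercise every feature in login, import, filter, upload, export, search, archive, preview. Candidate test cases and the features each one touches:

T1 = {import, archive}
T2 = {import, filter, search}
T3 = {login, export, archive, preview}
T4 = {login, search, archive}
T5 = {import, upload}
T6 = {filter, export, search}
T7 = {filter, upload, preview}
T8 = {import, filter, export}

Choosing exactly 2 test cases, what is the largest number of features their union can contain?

7

Choosing T2, T3 covers {login, import, filter, export, search, archive, preview} — 7 features.
No choice of 2 test cases does better; here upload is left uncovered.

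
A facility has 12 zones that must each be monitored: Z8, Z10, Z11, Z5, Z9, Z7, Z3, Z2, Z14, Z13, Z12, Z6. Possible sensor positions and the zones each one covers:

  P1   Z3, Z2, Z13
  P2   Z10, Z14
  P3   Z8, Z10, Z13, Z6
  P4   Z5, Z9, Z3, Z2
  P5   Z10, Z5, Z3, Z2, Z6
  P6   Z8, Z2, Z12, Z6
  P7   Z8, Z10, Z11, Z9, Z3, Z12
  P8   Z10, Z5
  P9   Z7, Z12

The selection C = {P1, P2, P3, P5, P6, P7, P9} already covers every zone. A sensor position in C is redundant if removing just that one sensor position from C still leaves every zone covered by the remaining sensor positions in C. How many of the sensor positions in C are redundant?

Drop P1: the rest still cover every zone — redundant.
Drop P2: Z14 uncovered — not redundant.
Drop P3: the rest still cover every zone — redundant.
Drop P5: Z5 uncovered — not redundant.
Drop P6: the rest still cover every zone — redundant.
Drop P7: Z11, Z9 uncovered — not redundant.
Drop P9: Z7 uncovered — not redundant.
3 redundant: P1, P3, P6.

3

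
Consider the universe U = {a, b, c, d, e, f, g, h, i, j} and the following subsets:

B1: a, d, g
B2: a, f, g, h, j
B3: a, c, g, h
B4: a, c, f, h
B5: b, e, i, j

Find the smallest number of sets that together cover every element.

3

B1, B4, B5 together cover {a, b, c, d, e, f, g, h, i, j} — every element.
No 2 of the 5 sets cover everything (all 10 pairs fall short), so 3 is minimum.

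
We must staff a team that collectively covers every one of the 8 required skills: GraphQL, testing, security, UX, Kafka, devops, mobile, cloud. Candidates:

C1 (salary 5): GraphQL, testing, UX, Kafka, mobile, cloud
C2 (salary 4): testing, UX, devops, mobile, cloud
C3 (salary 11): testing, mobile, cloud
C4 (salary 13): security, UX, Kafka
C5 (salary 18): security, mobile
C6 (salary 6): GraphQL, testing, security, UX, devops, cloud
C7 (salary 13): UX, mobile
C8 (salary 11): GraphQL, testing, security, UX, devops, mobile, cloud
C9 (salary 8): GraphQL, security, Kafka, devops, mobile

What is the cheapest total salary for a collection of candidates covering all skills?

11

C1, C6 cover every skill at salary 5 + 6 = 11.
Any cover uses at least 2 candidates; among all covering selections none totals below 11.
Greedy by coverage-per-salary would pick C2, C1, C6 for 15 — worse than the optimum 11.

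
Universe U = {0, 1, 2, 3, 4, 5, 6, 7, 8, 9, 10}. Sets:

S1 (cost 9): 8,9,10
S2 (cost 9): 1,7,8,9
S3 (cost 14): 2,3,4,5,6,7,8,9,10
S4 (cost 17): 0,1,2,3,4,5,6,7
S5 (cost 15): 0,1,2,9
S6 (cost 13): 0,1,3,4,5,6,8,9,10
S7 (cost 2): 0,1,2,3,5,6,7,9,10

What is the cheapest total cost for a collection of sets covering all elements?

S6, S7 cover every element at cost 13 + 2 = 15.
Any cover uses at least 2 sets; among all covering selections none totals below 15.

15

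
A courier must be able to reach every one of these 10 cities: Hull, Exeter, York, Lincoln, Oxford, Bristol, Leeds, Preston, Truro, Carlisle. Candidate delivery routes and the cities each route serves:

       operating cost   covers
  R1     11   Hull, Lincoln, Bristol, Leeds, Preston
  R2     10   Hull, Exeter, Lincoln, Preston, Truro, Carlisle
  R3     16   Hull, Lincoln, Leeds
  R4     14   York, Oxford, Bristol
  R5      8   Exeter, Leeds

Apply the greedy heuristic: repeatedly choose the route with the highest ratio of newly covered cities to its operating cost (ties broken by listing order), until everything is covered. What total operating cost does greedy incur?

32

Pick 1: R2 adds 6 new (Hull, Exeter, Lincoln, Preston, Truro, Carlisle) at operating cost 10 (ratio 6/10).
Pick 2: R4 adds 3 new (York, Oxford, Bristol) at operating cost 14 (ratio 3/14).
Pick 3: R5 adds 1 new (Leeds) at operating cost 8 (ratio 1/8).
Greedy total operating cost: 10 + 14 + 8 = 32.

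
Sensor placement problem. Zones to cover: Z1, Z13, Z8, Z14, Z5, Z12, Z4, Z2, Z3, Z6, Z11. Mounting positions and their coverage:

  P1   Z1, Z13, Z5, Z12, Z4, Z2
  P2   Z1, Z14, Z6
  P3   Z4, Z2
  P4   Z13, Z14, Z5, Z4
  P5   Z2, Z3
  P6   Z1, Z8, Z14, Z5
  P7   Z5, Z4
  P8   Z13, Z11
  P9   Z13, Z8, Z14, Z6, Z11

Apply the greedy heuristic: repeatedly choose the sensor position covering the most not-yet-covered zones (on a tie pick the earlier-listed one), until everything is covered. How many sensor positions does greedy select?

3

Pick 1: P1 covers 6 new zones (Z1, Z13, Z5, Z12, Z4, Z2).
Pick 2: P9 covers 4 new zones (Z8, Z14, Z6, Z11).
Pick 3: P5 covers 1 new zones (Z3).
Greedy uses 3 sensor positions.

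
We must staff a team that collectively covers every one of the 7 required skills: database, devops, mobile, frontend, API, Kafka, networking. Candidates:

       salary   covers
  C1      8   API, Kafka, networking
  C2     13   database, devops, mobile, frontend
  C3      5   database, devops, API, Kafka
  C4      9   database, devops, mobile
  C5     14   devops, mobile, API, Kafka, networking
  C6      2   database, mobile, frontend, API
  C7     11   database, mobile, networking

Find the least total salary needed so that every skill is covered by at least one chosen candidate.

C1, C3, C6 cover every skill at salary 8 + 5 + 2 = 15.
Any cover uses at least 2 candidates; among all covering selections none totals below 15.

15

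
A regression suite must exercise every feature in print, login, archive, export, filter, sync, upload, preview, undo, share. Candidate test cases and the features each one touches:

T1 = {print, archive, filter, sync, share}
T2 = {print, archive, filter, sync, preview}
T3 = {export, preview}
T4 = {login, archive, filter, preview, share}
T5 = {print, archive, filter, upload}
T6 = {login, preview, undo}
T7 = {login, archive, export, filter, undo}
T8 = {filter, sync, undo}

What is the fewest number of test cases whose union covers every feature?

4

T1, T2, T5, T7 together cover {print, login, archive, export, filter, sync, upload, preview, undo, share} — every feature.
No 3 of the 8 test cases cover everything (all 56 triples fall short), so 4 is minimum.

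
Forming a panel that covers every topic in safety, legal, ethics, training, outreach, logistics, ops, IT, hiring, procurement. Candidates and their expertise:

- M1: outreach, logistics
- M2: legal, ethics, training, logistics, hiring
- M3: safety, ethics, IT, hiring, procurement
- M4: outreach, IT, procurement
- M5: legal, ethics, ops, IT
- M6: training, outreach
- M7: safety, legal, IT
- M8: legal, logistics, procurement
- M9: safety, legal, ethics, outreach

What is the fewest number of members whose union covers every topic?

4

M1, M2, M3, M5 together cover {safety, legal, ethics, training, outreach, logistics, ops, IT, hiring, procurement} — every topic.
No 3 of the 9 members cover everything (all 84 triples fall short), so 4 is minimum.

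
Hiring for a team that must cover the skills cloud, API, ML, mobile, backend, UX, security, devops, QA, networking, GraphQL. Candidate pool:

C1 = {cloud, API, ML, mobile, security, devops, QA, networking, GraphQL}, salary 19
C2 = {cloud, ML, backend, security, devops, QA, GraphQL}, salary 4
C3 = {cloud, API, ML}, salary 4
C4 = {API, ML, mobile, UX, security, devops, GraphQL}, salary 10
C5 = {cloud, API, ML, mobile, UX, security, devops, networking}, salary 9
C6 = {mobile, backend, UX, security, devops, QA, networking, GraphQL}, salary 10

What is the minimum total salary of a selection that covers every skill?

13

C2, C5 cover every skill at salary 4 + 9 = 13.
Any cover uses at least 2 candidates; among all covering selections none totals below 13.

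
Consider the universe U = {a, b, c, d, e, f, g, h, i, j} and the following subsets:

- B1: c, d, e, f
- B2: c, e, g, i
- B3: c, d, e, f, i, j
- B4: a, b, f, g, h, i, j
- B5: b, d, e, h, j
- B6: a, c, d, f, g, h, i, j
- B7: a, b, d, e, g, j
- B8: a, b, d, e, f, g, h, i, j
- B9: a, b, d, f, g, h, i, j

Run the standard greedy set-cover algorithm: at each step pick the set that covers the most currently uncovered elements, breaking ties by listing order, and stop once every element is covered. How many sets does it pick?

2

Pick 1: B8 covers 9 new elements (a, b, d, e, f, g, h, i, j).
Pick 2: B1 covers 1 new elements (c).
Greedy uses 2 sets.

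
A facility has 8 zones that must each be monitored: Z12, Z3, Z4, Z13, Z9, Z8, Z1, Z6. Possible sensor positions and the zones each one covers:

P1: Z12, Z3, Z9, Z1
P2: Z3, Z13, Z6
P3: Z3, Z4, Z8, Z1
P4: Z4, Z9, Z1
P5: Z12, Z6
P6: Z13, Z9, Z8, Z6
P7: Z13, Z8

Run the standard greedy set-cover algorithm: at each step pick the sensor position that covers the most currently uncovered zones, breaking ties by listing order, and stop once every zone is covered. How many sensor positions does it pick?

3

Pick 1: P1 covers 4 new zones (Z12, Z3, Z9, Z1).
Pick 2: P6 covers 3 new zones (Z13, Z8, Z6).
Pick 3: P3 covers 1 new zones (Z4).
Greedy uses 3 sensor positions.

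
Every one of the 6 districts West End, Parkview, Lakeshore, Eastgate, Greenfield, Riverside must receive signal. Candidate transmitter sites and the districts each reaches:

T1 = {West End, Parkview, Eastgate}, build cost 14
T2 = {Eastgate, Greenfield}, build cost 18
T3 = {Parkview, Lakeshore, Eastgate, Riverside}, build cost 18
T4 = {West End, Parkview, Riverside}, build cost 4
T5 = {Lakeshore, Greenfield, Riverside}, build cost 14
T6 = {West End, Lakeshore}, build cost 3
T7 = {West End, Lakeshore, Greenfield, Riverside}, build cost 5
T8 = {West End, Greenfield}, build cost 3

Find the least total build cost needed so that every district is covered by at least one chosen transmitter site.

T1, T7 cover every district at build cost 14 + 5 = 19.
Any cover uses at least 2 transmitter sites; among all covering selections none totals below 19.
Greedy by coverage-per-build cost would pick T7, T4, T1 for 23 — worse than the optimum 19.

19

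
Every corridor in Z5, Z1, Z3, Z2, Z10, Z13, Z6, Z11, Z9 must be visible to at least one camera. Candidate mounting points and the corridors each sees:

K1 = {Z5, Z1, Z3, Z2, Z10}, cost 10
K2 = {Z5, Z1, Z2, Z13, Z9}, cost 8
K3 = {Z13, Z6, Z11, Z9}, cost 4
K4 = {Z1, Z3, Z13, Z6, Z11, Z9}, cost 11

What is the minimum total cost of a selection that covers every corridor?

K1, K3 cover every corridor at cost 10 + 4 = 14.
Any cover uses at least 2 camera mounts; among all covering selections none totals below 14.

14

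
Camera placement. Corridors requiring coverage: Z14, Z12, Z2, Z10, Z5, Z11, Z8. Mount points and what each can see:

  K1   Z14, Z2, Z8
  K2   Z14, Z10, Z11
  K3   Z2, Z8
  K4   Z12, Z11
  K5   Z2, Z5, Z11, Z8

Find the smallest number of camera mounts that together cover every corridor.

3

K2, K4, K5 together cover {Z14, Z12, Z2, Z10, Z5, Z11, Z8} — every corridor.
No 2 of the 5 camera mounts cover everything (all 10 pairs fall short), so 3 is minimum.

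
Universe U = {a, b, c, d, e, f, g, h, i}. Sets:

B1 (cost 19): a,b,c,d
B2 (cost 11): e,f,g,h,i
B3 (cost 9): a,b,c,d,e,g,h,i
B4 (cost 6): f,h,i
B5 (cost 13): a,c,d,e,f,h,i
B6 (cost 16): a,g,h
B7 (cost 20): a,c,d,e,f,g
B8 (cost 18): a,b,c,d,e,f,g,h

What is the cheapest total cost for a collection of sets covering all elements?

15

B3, B4 cover every element at cost 9 + 6 = 15.
Any cover uses at least 2 sets; among all covering selections none totals below 15.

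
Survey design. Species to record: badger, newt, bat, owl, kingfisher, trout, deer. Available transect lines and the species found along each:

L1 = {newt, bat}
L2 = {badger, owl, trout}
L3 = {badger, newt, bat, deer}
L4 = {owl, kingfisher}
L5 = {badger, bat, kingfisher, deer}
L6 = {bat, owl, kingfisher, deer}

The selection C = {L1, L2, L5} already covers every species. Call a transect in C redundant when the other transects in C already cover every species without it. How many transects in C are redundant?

Drop L1: newt uncovered — not redundant.
Drop L2: owl, trout uncovered — not redundant.
Drop L5: kingfisher, deer uncovered — not redundant.
None of the transects in C is redundant.

0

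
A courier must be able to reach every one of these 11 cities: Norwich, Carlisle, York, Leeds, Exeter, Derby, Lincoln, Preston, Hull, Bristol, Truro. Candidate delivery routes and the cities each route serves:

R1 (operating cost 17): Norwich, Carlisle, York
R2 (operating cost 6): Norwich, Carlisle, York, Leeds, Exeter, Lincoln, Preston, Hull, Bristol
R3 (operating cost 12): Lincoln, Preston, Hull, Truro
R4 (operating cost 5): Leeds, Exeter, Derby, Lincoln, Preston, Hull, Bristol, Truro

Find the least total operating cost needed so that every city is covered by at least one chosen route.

R2, R4 cover every city at operating cost 6 + 5 = 11.
Any cover uses at least 2 routes; among all covering selections none totals below 11.

11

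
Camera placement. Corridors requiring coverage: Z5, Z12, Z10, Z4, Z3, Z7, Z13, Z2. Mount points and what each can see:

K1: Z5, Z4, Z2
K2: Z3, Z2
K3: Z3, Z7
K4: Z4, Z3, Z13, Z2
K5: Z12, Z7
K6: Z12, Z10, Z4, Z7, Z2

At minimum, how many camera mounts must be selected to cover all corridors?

3

K1, K4, K6 together cover {Z5, Z12, Z10, Z4, Z3, Z7, Z13, Z2} — every corridor.
No 2 of the 6 camera mounts cover everything (all 15 pairs fall short), so 3 is minimum.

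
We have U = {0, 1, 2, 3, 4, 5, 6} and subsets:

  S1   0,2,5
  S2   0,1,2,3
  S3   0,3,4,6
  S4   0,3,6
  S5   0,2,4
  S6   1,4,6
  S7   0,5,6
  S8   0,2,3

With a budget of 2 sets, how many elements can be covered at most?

6

Choosing S1, S3 covers {0, 2, 3, 4, 5, 6} — 6 elements.
No choice of 2 sets does better; here 1 is left uncovered.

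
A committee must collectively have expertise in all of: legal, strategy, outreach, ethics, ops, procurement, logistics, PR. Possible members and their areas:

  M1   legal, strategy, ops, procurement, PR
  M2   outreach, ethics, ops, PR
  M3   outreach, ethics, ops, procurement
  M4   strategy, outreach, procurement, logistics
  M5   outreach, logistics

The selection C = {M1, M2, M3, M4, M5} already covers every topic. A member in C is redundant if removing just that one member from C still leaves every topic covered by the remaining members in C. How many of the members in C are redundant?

4

Drop M1: legal uncovered — not redundant.
Drop M2: the rest still cover every topic — redundant.
Drop M3: the rest still cover every topic — redundant.
Drop M4: the rest still cover every topic — redundant.
Drop M5: the rest still cover every topic — redundant.
4 redundant: M2, M3, M4, M5.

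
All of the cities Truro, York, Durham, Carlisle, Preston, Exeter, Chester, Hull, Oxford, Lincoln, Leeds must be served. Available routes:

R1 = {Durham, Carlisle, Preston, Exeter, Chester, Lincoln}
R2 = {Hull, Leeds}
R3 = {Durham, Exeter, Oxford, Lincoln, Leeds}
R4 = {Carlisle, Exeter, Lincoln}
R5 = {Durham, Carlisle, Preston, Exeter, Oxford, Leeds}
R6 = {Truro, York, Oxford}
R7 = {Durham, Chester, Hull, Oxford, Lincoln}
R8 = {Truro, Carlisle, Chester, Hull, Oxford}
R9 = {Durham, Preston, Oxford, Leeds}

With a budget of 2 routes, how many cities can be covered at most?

9

Choosing R1, R6 covers {Truro, York, Durham, Carlisle, Preston, Exeter, Chester, Oxford, Lincoln} — 9 cities.
No choice of 2 routes does better; here Hull, Leeds are left uncovered.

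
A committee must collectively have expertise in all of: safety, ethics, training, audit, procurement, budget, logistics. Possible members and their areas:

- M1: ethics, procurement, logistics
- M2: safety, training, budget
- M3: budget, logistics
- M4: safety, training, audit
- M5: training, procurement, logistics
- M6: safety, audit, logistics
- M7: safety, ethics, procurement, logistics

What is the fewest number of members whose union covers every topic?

3

M1, M2, M4 together cover {safety, ethics, training, audit, procurement, budget, logistics} — every topic.
No 2 of the 7 members cover everything (all 21 pairs fall short), so 3 is minimum.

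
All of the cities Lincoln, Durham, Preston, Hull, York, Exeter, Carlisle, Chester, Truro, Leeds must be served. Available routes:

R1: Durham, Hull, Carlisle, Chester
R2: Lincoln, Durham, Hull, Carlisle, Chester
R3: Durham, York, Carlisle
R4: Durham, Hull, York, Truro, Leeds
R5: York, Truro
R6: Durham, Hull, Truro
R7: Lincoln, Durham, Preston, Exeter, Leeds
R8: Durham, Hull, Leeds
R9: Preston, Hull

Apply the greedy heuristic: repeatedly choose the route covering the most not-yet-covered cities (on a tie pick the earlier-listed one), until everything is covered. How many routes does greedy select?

3

Pick 1: R2 covers 5 new cities (Lincoln, Durham, Hull, Carlisle, Chester).
Pick 2: R4 covers 3 new cities (York, Truro, Leeds).
Pick 3: R7 covers 2 new cities (Preston, Exeter).
Greedy uses 3 routes.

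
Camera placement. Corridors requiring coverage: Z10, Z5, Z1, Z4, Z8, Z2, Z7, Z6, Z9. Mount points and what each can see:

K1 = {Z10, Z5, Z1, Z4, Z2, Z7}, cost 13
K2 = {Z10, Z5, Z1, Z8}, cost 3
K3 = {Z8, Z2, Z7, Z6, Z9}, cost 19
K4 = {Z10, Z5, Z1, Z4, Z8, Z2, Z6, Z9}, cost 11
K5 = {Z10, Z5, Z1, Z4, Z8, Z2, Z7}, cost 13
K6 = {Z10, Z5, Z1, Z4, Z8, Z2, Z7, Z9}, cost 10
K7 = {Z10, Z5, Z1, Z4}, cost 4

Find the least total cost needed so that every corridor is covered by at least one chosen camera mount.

21

K4, K6 cover every corridor at cost 11 + 10 = 21.
Any cover uses at least 2 camera mounts; among all covering selections none totals below 21.
Greedy by coverage-per-cost would pick K2, K6, K4 for 24 — worse than the optimum 21.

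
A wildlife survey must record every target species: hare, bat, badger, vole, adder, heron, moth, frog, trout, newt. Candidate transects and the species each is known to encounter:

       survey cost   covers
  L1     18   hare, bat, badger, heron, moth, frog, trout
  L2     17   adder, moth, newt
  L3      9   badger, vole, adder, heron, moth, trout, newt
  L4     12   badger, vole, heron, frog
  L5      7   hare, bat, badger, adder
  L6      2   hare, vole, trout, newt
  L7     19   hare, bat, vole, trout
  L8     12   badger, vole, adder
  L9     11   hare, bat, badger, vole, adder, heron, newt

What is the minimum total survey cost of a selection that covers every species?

L1, L3 cover every species at survey cost 18 + 9 = 27.
Any cover uses at least 2 transects; among all covering selections none totals below 27.
Greedy by coverage-per-survey cost would pick L6, L3, L5, L4 for 30 — worse than the optimum 27.

27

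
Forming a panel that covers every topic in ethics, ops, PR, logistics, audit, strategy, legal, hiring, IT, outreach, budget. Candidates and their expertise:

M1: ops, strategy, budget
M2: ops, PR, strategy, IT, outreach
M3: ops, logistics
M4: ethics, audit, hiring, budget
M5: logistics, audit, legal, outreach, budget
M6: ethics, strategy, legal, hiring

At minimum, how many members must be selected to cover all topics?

3

M2, M4, M5 together cover {ethics, ops, PR, logistics, audit, strategy, legal, hiring, IT, outreach, budget} — every topic.
No 2 of the 6 members cover everything (all 15 pairs fall short), so 3 is minimum.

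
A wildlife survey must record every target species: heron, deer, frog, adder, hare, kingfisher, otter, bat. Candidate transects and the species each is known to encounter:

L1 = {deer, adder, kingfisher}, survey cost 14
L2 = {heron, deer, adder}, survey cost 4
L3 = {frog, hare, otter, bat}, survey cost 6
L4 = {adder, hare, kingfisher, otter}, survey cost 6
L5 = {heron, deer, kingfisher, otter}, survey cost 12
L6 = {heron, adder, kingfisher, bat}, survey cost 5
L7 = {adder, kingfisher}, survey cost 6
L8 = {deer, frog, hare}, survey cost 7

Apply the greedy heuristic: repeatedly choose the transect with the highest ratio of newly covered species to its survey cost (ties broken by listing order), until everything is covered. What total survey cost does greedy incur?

Pick 1: L6 adds 4 new (heron, adder, kingfisher, bat) at survey cost 5 (ratio 4/5).
Pick 2: L3 adds 3 new (frog, hare, otter) at survey cost 6 (ratio 3/6).
Pick 3: L2 adds 1 new (deer) at survey cost 4 (ratio 1/4).
Greedy total survey cost: 5 + 6 + 4 = 15.

15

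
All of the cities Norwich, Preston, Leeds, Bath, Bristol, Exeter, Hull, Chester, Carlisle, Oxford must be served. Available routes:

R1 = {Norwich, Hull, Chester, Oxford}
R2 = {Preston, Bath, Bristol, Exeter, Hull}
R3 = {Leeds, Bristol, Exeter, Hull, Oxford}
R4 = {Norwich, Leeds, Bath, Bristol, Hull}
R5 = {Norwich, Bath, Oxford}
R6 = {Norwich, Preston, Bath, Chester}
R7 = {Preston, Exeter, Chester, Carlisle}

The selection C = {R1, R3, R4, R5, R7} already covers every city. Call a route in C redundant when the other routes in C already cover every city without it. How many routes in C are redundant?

4

Drop R1: the rest still cover every city — redundant.
Drop R3: the rest still cover every city — redundant.
Drop R4: the rest still cover every city — redundant.
Drop R5: the rest still cover every city — redundant.
Drop R7: Preston, Carlisle uncovered — not redundant.
4 redundant: R1, R3, R4, R5.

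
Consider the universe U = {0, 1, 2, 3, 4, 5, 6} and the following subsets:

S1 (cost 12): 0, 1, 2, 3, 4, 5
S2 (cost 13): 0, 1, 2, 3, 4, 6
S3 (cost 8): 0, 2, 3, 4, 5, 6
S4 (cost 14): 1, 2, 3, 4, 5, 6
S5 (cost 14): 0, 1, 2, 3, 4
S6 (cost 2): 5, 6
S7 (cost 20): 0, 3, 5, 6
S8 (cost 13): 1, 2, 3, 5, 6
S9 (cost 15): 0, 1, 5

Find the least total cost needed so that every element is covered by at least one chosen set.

14

S1, S6 cover every element at cost 12 + 2 = 14.
Any cover uses at least 2 sets; among all covering selections none totals below 14.
Greedy by coverage-per-cost would pick S6, S3, S1 for 22 — worse than the optimum 14.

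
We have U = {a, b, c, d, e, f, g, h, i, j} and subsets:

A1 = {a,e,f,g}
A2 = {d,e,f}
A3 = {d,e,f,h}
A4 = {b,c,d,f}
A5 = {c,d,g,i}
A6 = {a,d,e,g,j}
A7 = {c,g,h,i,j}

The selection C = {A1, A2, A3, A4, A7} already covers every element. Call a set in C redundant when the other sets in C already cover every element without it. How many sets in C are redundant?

Drop A1: a uncovered — not redundant.
Drop A2: the rest still cover every element — redundant.
Drop A3: the rest still cover every element — redundant.
Drop A4: b uncovered — not redundant.
Drop A7: i, j uncovered — not redundant.
2 redundant: A2, A3.

2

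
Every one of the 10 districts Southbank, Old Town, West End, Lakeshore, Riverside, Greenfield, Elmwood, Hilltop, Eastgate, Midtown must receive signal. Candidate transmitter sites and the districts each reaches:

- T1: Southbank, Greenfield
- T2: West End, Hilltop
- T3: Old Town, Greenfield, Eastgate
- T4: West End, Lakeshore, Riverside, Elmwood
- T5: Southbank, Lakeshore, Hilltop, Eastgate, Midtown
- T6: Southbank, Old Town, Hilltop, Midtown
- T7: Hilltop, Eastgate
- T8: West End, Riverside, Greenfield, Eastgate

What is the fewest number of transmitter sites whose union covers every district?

3

T3, T4, T5 together cover {Southbank, Old Town, West End, Lakeshore, Riverside, Greenfield, Elmwood, Hilltop, Eastgate, Midtown} — every district.
No 2 of the 8 transmitter sites cover everything (all 28 pairs fall short), so 3 is minimum.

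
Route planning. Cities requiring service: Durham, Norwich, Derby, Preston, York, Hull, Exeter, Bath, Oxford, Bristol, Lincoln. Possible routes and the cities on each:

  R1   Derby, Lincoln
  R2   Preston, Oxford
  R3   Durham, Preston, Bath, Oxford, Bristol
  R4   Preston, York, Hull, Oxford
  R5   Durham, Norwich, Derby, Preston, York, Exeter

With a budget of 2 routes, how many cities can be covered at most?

Choosing R3, R5 covers {Durham, Norwich, Derby, Preston, York, Exeter, Bath, Oxford, Bristol} — 9 cities.
No choice of 2 routes does better; here Hull, Lincoln are left uncovered.

9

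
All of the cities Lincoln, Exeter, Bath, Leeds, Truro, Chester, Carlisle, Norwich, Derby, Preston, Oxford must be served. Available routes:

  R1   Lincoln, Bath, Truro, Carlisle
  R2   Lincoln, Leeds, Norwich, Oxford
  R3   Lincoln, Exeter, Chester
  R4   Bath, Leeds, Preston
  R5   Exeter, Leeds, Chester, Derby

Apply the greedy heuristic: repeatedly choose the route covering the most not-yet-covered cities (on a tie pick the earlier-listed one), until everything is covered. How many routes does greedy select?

Pick 1: R1 covers 4 new cities (Lincoln, Bath, Truro, Carlisle).
Pick 2: R5 covers 4 new cities (Exeter, Leeds, Chester, Derby).
Pick 3: R2 covers 2 new cities (Norwich, Oxford).
Pick 4: R4 covers 1 new cities (Preston).
Greedy uses 4 routes.

4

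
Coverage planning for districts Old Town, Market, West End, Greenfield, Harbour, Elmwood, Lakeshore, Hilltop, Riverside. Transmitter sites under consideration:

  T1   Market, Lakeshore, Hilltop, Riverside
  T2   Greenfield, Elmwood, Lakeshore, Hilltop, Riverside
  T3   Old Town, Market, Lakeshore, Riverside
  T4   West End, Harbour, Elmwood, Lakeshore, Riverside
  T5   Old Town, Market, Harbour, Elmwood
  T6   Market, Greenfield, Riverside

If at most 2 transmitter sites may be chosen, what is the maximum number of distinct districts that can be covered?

Choosing T2, T5 covers {Old Town, Market, Greenfield, Harbour, Elmwood, Lakeshore, Hilltop, Riverside} — 8 districts.
No choice of 2 transmitter sites does better; here West End is left uncovered.

8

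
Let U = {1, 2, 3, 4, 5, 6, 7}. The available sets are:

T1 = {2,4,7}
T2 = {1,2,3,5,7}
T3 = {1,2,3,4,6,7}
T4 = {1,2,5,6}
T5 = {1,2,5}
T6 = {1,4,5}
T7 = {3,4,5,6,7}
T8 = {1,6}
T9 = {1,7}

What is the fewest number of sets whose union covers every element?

2

T2, T3 together cover {1, 2, 3, 4, 5, 6, 7} — every element.
No single set contains all 7 elements, so 2 is optimal.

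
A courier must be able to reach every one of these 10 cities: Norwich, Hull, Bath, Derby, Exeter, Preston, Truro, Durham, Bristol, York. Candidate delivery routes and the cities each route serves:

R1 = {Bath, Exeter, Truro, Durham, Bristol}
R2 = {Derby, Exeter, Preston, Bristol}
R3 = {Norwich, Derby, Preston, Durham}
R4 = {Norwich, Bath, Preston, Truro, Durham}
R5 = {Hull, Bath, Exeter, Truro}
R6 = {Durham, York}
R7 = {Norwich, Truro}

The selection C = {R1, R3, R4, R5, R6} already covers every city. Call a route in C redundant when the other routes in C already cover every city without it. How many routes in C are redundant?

Drop R1: Bristol uncovered — not redundant.
Drop R3: Derby uncovered — not redundant.
Drop R4: the rest still cover every city — redundant.
Drop R5: Hull uncovered — not redundant.
Drop R6: York uncovered — not redundant.
1 redundant: R4.

1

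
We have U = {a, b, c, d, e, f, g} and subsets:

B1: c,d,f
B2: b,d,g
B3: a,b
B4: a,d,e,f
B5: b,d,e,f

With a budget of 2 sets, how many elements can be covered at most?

Choosing B2, B4 covers {a, b, d, e, f, g} — 6 elements.
No choice of 2 sets does better; here c is left uncovered.

6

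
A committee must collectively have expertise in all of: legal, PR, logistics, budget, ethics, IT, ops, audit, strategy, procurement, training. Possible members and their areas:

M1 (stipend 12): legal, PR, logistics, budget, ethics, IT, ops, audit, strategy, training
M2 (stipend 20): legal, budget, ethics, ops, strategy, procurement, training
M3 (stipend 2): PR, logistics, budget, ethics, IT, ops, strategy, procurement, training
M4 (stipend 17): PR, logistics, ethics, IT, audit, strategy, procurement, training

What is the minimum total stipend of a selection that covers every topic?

M1, M3 cover every topic at stipend 12 + 2 = 14.
Any cover uses at least 2 members; among all covering selections none totals below 14.

14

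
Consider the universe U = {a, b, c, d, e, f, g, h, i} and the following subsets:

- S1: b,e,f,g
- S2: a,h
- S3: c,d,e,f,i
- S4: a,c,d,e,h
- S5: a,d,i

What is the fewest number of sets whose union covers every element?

3

S1, S2, S3 together cover {a, b, c, d, e, f, g, h, i} — every element.
No 2 of the 5 sets cover everything (all 10 pairs fall short), so 3 is minimum.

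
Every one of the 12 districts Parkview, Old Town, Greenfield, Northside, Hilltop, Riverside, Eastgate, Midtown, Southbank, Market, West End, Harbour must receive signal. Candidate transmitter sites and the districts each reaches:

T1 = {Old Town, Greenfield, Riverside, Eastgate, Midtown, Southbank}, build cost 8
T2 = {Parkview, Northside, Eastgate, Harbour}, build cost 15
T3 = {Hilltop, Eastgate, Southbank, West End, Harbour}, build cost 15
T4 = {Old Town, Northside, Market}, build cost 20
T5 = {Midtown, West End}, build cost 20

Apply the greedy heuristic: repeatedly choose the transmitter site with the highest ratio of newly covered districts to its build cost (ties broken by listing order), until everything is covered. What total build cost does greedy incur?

Pick 1: T1 adds 6 new (Old Town, Greenfield, Riverside, Eastgate, Midtown, Southbank) at build cost 8 (ratio 6/8).
Pick 2: T2 adds 3 new (Parkview, Northside, Harbour) at build cost 15 (ratio 3/15).
Pick 3: T3 adds 2 new (Hilltop, West End) at build cost 15 (ratio 2/15).
Pick 4: T4 adds 1 new (Market) at build cost 20 (ratio 1/20).
Greedy total build cost: 8 + 15 + 15 + 20 = 58.

58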